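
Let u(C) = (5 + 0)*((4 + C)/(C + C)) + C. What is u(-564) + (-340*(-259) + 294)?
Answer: 12378740/141 ≈ 87793.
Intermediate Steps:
u(C) = C + 5*(4 + C)/(2*C) (u(C) = 5*((4 + C)/((2*C))) + C = 5*((4 + C)*(1/(2*C))) + C = 5*((4 + C)/(2*C)) + C = 5*(4 + C)/(2*C) + C = C + 5*(4 + C)/(2*C))
u(-564) + (-340*(-259) + 294) = (5/2 - 564 + 10/(-564)) + (-340*(-259) + 294) = (5/2 - 564 + 10*(-1/564)) + (88060 + 294) = (5/2 - 564 - 5/282) + 88354 = -79174/141 + 88354 = 12378740/141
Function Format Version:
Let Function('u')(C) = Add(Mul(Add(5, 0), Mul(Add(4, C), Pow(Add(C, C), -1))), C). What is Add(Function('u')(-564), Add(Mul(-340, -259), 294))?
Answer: Rational(12378740, 141) ≈ 87793.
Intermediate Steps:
Function('u')(C) = Add(C, Mul(Rational(5, 2), Pow(C, -1), Add(4, C))) (Function('u')(C) = Add(Mul(5, Mul(Add(4, C), Pow(Mul(2, C), -1))), C) = Add(Mul(5, Mul(Add(4, C), Mul(Rational(1, 2), Pow(C, -1)))), C) = Add(Mul(5, Mul(Rational(1, 2), Pow(C, -1), Add(4, C))), C) = Add(Mul(Rational(5, 2), Pow(C, -1), Add(4, C)), C) = Add(C, Mul(Rational(5, 2), Pow(C, -1), Add(4, C))))
Add(Function('u')(-564), Add(Mul(-340, -259), 294)) = Add(Add(Rational(5, 2), -564, Mul(10, Pow(-564, -1))), Add(Mul(-340, -259), 294)) = Add(Add(Rational(5, 2), -564, Mul(10, Rational(-1, 564))), Add(88060, 294)) = Add(Add(Rational(5, 2), -564, Rational(-5, 282)), 88354) = Add(Rational(-79174, 141), 88354) = Rational(12378740, 141)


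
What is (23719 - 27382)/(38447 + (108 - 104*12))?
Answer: -3663/37307 ≈ -0.098185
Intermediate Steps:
(23719 - 27382)/(38447 + (108 - 104*12)) = -3663/(38447 + (108 - 1248)) = -3663/(38447 - 1140) = -3663/37307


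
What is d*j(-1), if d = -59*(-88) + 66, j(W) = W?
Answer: -5258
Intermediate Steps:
d = 5258 (d = 5192 + 66 = 5258)
d*j(-1) = 5258*(-1) = -5258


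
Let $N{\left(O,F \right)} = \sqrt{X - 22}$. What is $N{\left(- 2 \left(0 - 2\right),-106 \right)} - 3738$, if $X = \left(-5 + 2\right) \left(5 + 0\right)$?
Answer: $-3738 + i \sqrt{37} \approx -3738.0 + 6.0828 i$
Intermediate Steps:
$X = -15$ ($X = \left(-3\right) 5 = -15$)
$N{\left(O,F \right)} = i \sqrt{37}$ ($N{\left(O,F \right)} = \sqrt{-15 - 22} = \sqrt{-37} = i \sqrt{37}$)
$N{\left(- 2 \left(0 - 2\right),-106 \right)} - 3738 = i \sqrt{37} - 3738 = -3738 + i \sqrt{37}$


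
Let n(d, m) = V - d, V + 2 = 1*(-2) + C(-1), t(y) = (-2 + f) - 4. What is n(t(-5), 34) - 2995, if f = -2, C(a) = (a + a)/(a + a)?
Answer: -2990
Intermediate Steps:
C(a) = 1 (C(a) = (2*a)/((2*a)) = (2*a)*(1/(2*a)) = 1)
t(y) = -8 (t(y) = (-2 - 2) - 4 = -4 - 4 = -8)
V = -3 (V = -2 + (1*(-2) + 1) = -2 + (-2 + 1) = -2 - 1 = -3)
n(d, m) = -3 - d
n(t(-5), 34) - 2995 = (-3 - 1*(-8)) - 2995 = (-3 + 8) - 2995 = 5 - 2995 = -2990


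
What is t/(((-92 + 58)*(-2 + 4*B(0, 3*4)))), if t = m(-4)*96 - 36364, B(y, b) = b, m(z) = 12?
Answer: 8803/391 ≈ 22.514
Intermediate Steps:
t = -35212 (t = 12*96 - 36364 = 1152 - 36364 = -35212)
t/(((-92 + 58)*(-2 + 4*B(0, 3*4)))) = -35212*1/((-92 + 58)*(-2 + 4*(3*4))) = -35212*(-1/(34*(-2 + 4*12))) = -35212*(-1/(34*(-2 + 48))) = -35212/((-34*46)) = -35212/(-1564) = -35212*(-1/1564) = 8803/391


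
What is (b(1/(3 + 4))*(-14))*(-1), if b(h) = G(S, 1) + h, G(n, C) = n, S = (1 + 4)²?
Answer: 352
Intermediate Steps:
S = 25 (S = 5² = 25)
b(h) = 25 + h
(b(1/(3 + 4))*(-14))*(-1) = ((25 + 1/(3 + 4))*(-14))*(-1) = ((25 + 1/7)*(-14))*(-1) = ((25 + ⅐)*(-14))*(-1) = ((176/7)*(-14))*(-1) = -352*(-1) = 352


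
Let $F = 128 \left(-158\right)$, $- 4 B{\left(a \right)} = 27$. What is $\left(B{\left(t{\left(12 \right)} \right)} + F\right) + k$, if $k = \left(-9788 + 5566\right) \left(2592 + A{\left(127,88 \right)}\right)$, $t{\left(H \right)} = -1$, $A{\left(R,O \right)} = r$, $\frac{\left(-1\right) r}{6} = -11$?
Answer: $- \frac{44969227}{4} \approx -1.1242 \cdot 10^{7}$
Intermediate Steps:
$r = 66$ ($r = \left(-6\right) \left(-11\right) = 66$)
$A{\left(R,O \right)} = 66$
$B{\left(a \right)} = - \frac{27}{4}$ ($B{\left(a \right)} = \left(- \frac{1}{4}\right) 27 = - \frac{27}{4}$)
$F = -20224$
$k = -11222076$ ($k = \left(-9788 + 5566\right) \left(2592 + 66\right) = \left(-4222\right) 2658 = -11222076$)
$\left(B{\left(t{\left(12 \right)} \right)} + F\right) + k = \left(- \frac{27}{4} - 20224\right) - 11222076 = - \frac{80923}{4} - 11222076 = - \frac{44969227}{4}$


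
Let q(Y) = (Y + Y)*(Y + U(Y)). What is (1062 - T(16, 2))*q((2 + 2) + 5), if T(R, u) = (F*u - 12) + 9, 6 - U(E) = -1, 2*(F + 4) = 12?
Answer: 305568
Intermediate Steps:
F = 2 (F = -4 + (1/2)*12 = -4 + 6 = 2)
U(E) = 7 (U(E) = 6 - 1*(-1) = 6 + 1 = 7)
T(R, u) = -3 + 2*u (T(R, u) = (2*u - 12) + 9 = (-12 + 2*u) + 9 = -3 + 2*u)
q(Y) = 2*Y*(7 + Y) (q(Y) = (Y + Y)*(Y + 7) = (2*Y)*(7 + Y) = 2*Y*(7 + Y))
(1062 - T(16, 2))*q((2 + 2) + 5) = (1062 - (-3 + 2*2))*(2*((2 + 2) + 5)*(7 + ((2 + 2) + 5))) = (1062 - (-3 + 4))*(2*(4 + 5)*(7 + (4 + 5))) = (1062 - 1*1)*(2*9*(7 + 9)) = (1062 - 1)*(2*9*16) = 1061*288 = 305568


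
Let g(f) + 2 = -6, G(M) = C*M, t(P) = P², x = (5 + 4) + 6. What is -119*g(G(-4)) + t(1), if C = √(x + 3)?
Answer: 953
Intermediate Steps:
x = 15 (x = 9 + 6 = 15)
C = 3*√2 (C = √(15 + 3) = √18 = 3*√2 ≈ 4.2426)
G(M) = 3*M*√2 (G(M) = (3*√2)*M = 3*M*√2)
g(f) = -8 (g(f) = -2 - 6 = -8)
-119*g(G(-4)) + t(1) = -119*(-8) + 1² = 952 + 1 = 953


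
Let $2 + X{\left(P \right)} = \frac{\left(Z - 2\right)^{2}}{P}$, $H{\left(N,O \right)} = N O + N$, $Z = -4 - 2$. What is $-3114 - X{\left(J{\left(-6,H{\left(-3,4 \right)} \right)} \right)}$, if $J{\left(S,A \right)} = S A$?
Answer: $- \frac{140072}{45} \approx -3112.7$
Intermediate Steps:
$Z = -6$ ($Z = -4 - 2 = -6$)
$H{\left(N,O \right)} = N + N O$
$J{\left(S,A \right)} = A S$
$X{\left(P \right)} = -2 + \frac{64}{P}$ ($X{\left(P \right)} = -2 + \frac{\left(-6 - 2\right)^{2}}{P} = -2 + \frac{\left(-8\right)^{2}}{P} = -2 + \frac{64}{P}$)
$-3114 - X{\left(J{\left(-6,H{\left(-3,4 \right)} \right)} \right)} = -3114 - \left(-2 + \frac{64}{- 3 \left(1 + 4\right) \left(-6\right)}\right) = -3114 - \left(-2 + \frac{64}{\left(-3\right) 5 \left(-6\right)}\right) = -3114 - \left(-2 + \frac{64}{\left(-15\right) \left(-6\right)}\right) = -3114 - \left(-2 + \frac{64}{90}\right) = -3114 - \left(-2 + 64 \cdot \frac{1}{90}\right) = -3114 - \left(-2 + \frac{32}{45}\right) = -3114 - - \frac{58}{45} = -3114 + \frac{58}{45} = - \frac{140072}{45}$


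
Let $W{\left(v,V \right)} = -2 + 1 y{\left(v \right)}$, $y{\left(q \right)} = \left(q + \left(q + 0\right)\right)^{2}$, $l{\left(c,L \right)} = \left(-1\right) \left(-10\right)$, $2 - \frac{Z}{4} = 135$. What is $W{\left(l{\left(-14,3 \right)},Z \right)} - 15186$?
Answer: $-14788$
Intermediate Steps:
$Z = -532$ ($Z = 8 - 540 = -532$)
$l{\left(c,L \right)} = 10$
$y{\left(q \right)} = 4 q^{2}$ ($y{\left(q \right)} = \left(q + q\right)^{2} = \left(2 q\right)^{2} = 4 q^{2}$)
$W{\left(v,V \right)} = -2 + 4 v^{2}$ ($W{\left(v,V \right)} = -2 + 1 \cdot 4 v^{2} = -2 + 4 v^{2}$)
$W{\left(l{\left(-14,3 \right)},Z \right)} - 15186 = \left(-2 + 4 \cdot 10^{2}\right) - 15186 = \left(-2 + 4 \cdot 100\right) - 15186 = \left(-2 + 400\right) - 15186 = 398 - 15186 = -14788$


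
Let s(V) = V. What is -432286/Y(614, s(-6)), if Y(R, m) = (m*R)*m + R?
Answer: -216143/11359 ≈ -19.028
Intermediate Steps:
Y(R, m) = R + R*m² (Y(R, m) = (R*m)*m + R = R*m² + R = R + R*m²)
-432286/Y(614, s(-6)) = -432286*1/(614*(1 + (-6)²)) = -432286*1/(614*(1 + 36)) = -432286/(614*37) = -432286/22718 = -432286*1/22718 = -216143/11359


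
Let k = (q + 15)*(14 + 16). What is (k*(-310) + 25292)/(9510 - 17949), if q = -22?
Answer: -90392/8439 ≈ -10.711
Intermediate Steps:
k = -210 (k = (-22 + 15)*(14 + 16) = -7*30 = -210)
(k*(-310) + 25292)/(9510 - 17949) = (-210*(-310) + 25292)/(9510 - 17949) = (65100 + 25292)/(-8439) = 90392*(-1/8439) = -90392/8439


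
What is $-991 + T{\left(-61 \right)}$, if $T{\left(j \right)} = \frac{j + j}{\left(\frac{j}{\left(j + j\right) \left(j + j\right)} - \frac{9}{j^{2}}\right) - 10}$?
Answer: $- \frac{145780719}{148937} \approx -978.81$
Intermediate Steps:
$T{\left(j \right)} = \frac{2 j}{-10 - \frac{9}{j^{2}} + \frac{1}{4 j}}$ ($T{\left(j \right)} = \frac{2 j}{\left(\frac{j}{2 j 2 j} - \frac{9}{j^{2}}\right) - 10} = \frac{2 j}{\left(\frac{j}{4 j^{2}} - \frac{9}{j^{2}}\right) - 10} = \frac{2 j}{\left(j \frac{1}{4 j^{2}} - \frac{9}{j^{2}}\right) - 10} = \frac{2 j}{\left(\frac{1}{4 j} - \frac{9}{j^{2}}\right) - 10} = \frac{2 j}{\left(- \frac{9}{j^{2}} + \frac{1}{4 j}\right) - 10} = \frac{2 j}{-10 - \frac{9}{j^{2}} + \frac{1}{4 j}}$)
$-991 + T{\left(-61 \right)} = -991 - \frac{8 \left(-61\right)^{3}}{36 - -61 + 40 \left(-61\right)^{2}} = -991 - - \frac{1815848}{36 + 61 + 40 \cdot 3721} = -991 - - \frac{1815848}{36 + 61 + 148840} = -991 - - \frac{1815848}{148937} = -991 - \left(-1815848\right) \frac{1}{148937} = -991 + \frac{1815848}{148937} = - \frac{145780719}{148937}$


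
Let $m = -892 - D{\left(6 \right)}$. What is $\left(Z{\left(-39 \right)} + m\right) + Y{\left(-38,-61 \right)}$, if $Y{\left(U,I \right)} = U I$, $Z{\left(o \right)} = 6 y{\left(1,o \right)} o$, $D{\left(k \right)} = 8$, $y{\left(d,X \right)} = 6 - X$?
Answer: $-9112$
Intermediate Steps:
$Z{\left(o \right)} = o \left(36 - 6 o\right)$ ($Z{\left(o \right)} = 6 \left(6 - o\right) o = \left(36 - 6 o\right) o = o \left(36 - 6 o\right)$)
$m = -900$ ($m = -892 - 8 = -900$)
$Y{\left(U,I \right)} = I U$
$\left(Z{\left(-39 \right)} + m\right) + Y{\left(-38,-61 \right)} = \left(6 \left(-39\right) \left(6 - -39\right) - 900\right) - -2318 = \left(6 \left(-39\right) \left(6 + 39\right) - 900\right) + 2318 = \left(6 \left(-39\right) 45 - 900\right) + 2318 = \left(-10530 - 900\right) + 2318 = -11430 + 2318 = -9112$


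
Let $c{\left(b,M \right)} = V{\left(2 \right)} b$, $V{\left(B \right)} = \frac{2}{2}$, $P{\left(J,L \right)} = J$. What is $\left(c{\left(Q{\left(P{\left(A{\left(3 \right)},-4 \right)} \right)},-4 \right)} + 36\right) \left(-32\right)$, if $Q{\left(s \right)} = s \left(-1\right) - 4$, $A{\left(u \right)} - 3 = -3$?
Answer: $-1024$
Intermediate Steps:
$A{\left(u \right)} = 0$ ($A{\left(u \right)} = 3 - 3 = 0$)
$V{\left(B \right)} = 1$ ($V{\left(B \right)} = 2 \cdot \frac{1}{2} = 1$)
$Q{\left(s \right)} = -4 - s$ ($Q{\left(s \right)} = - s - 4 = -4 - s$)
$c{\left(b,M \right)} = b$ ($c{\left(b,M \right)} = 1 b = b$)
$\left(c{\left(Q{\left(P{\left(A{\left(3 \right)},-4 \right)} \right)},-4 \right)} + 36\right) \left(-32\right) = \left(\left(-4 - 0\right) + 36\right) \left(-32\right) = \left(\left(-4 + 0\right) + 36\right) \left(-32\right) = \left(-4 + 36\right) \left(-32\right) = 32 \left(-32\right) = -1024$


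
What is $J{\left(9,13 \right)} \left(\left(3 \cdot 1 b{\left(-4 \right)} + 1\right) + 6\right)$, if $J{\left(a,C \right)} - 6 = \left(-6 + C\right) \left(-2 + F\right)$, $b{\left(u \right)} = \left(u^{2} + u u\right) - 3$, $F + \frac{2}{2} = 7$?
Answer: $3196$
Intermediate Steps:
$F = 6$ ($F = -1 + 7 = 6$)
$b{\left(u \right)} = -3 + 2 u^{2}$ ($b{\left(u \right)} = \left(u^{2} + u^{2}\right) - 3 = 2 u^{2} - 3 = -3 + 2 u^{2}$)
$J{\left(a,C \right)} = -18 + 4 C$ ($J{\left(a,C \right)} = 6 + \left(-6 + C\right) \left(-2 + 6\right) = 6 + \left(-6 + C\right) 4 = 6 + \left(-24 + 4 C\right) = -18 + 4 C$)
$J{\left(9,13 \right)} \left(\left(3 \cdot 1 b{\left(-4 \right)} + 1\right) + 6\right) = \left(-18 + 4 \cdot 13\right) \left(\left(3 \cdot 1 \left(-3 + 2 \left(-4\right)^{2}\right) + 1\right) + 6\right) = \left(-18 + 52\right) \left(\left(3 \cdot 1 \left(-3 + 2 \cdot 16\right) + 1\right) + 6\right) = 34 \left(\left(3 \cdot 1 \left(-3 + 32\right) + 1\right) + 6\right) = 34 \left(\left(3 \cdot 1 \cdot 29 + 1\right) + 6\right) = 34 \left(\left(3 \cdot 29 + 1\right) + 6\right) = 34 \left(\left(87 + 1\right) + 6\right) = 34 \left(88 + 6\right) = 34 \cdot 94 = 3196$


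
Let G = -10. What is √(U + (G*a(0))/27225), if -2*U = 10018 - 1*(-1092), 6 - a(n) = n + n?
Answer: I*√151234935/165 ≈ 74.532*I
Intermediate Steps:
a(n) = 6 - 2*n (a(n) = 6 - (n + n) = 6 - 2*n)
U = -5555 (U = -(10018 - 1*(-1092))/2 = -(10018 + 1092)/2 = -½*11110 = -5555)
√(U + (G*a(0))/27225) = √(-5555 - 10*(6 - 2*0)/27225) = √(-5555 - 10*(6 + 0)*(1/27225)) = √(-5555 - 10*6*(1/27225)) = √(-5555 - 60*1/27225) = √(-5555 - 4/1815) = √(-10082329/1815) = I*√151234935/165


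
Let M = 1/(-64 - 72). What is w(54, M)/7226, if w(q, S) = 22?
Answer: 11/3613 ≈ 0.0030446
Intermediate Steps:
M = -1/136 (M = 1/(-136) = -1/136 ≈ -0.0073529)
w(54, M)/7226 = 22/7226 = 22*(1/7226) = 11/3613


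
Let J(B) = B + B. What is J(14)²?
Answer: 784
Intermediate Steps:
J(B) = 2*B
J(14)² = (2*14)² = 28² = 784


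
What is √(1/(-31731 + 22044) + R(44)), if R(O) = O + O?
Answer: √8257731585/9687 ≈ 9.3808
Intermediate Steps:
R(O) = 2*O
√(1/(-31731 + 22044) + R(44)) = √(1/(-31731 + 22044) + 2*44) = √(1/(-9687) + 88) = √(-1/9687 + 88) = √(852455/9687) = √8257731585/9687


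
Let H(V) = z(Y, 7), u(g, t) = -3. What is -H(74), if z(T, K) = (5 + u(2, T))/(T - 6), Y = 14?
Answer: -¼ ≈ -0.25000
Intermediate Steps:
z(T, K) = 2/(-6 + T) (z(T, K) = (5 - 3)/(T - 6) = 2/(-6 + T))
H(V) = ¼ (H(V) = 2/(-6 + 14) = 2/8 = 2*(⅛) = ¼)
-H(74) = -1*¼ = -¼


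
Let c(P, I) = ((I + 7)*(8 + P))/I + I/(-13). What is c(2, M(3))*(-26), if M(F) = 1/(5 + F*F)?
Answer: -180179/7 ≈ -25740.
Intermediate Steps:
M(F) = 1/(5 + F²)
c(P, I) = -I/13 + (7 + I)*(8 + P)/I (c(P, I) = ((7 + I)*(8 + P))/I + I*(-1/13) = (7 + I)*(8 + P)/I - I/13 = -I/13 + (7 + I)*(8 + P)/I)
c(2, M(3))*(-26) = (8 + 2 + 56/(1/(5 + 3²)) - 1/(13*(5 + 3²)) + 7*2/1/(5 + 3²))*(-26) = (8 + 2 + 56/(1/(5 + 9)) - 1/(13*(5 + 9)) + 7*2/1/(5 + 9))*(-26) = (8 + 2 + 56/(1/14) - 1/13/14 + 7*2/1/14)*(-26) = (8 + 2 + 56/(1/14) - 1/13*1/14 + 7*2/(1/14))*(-26) = (8 + 2 + 56*14 - 1/182 + 7*2*14)*(-26) = (8 + 2 + 784 - 1/182 + 196)*(-26) = (180179/182)*(-26) = -180179/7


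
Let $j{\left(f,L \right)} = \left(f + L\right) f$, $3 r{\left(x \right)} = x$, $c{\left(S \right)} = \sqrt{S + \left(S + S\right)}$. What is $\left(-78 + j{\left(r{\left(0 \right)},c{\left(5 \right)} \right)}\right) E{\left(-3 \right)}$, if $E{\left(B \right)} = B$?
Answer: $234$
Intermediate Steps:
$c{\left(S \right)} = \sqrt{3} \sqrt{S}$ ($c{\left(S \right)} = \sqrt{S + 2 S} = \sqrt{3 S} = \sqrt{3} \sqrt{S}$)
$r{\left(x \right)} = \frac{x}{3}$
$j{\left(f,L \right)} = f \left(L + f\right)$ ($j{\left(f,L \right)} = \left(L + f\right) f = f \left(L + f\right)$)
$\left(-78 + j{\left(r{\left(0 \right)},c{\left(5 \right)} \right)}\right) E{\left(-3 \right)} = \left(-78 + \frac{1}{3} \cdot 0 \left(\sqrt{3} \sqrt{5} + \frac{1}{3} \cdot 0\right)\right) \left(-3\right) = \left(-78 + 0 \left(\sqrt{15} + 0\right)\right) \left(-3\right) = \left(-78 + 0 \sqrt{15}\right) \left(-3\right) = \left(-78 + 0\right) \left(-3\right) = \left(-78\right) \left(-3\right) = 234$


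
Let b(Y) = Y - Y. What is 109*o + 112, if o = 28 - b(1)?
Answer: 3164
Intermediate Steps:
b(Y) = 0
o = 28 (o = 28 - 1*0 = 28 + 0 = 28)
109*o + 112 = 109*28 + 112 = 3052 + 112 = 3164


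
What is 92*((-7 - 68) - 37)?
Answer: -10304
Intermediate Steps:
92*((-7 - 68) - 37) = 92*(-75 - 37) = 92*(-112) = -10304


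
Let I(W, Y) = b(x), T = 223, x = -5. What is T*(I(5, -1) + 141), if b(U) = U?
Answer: 30328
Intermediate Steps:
I(W, Y) = -5
T*(I(5, -1) + 141) = 223*(-5 + 141) = 223*136 = 30328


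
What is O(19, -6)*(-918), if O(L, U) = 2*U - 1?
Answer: 11934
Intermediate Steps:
O(L, U) = -1 + 2*U
O(19, -6)*(-918) = (-1 + 2*(-6))*(-918) = (-1 - 12)*(-918) = -13*(-918) = 11934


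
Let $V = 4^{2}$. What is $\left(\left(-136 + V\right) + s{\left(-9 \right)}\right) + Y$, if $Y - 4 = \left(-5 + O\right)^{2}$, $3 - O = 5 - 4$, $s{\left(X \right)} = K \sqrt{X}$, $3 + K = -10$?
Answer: $-107 - 39 i \approx -107.0 - 39.0 i$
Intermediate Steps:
$K = -13$ ($K = -3 - 10 = -13$)
$s{\left(X \right)} = - 13 \sqrt{X}$
$O = 2$ ($O = 3 - \left(5 - 4\right) = 3 - 1 = 2$)
$V = 16$
$Y = 13$ ($Y = 4 + \left(-5 + 2\right)^{2} = 4 + \left(-3\right)^{2} = 4 + 9 = 13$)
$\left(\left(-136 + V\right) + s{\left(-9 \right)}\right) + Y = \left(\left(-136 + 16\right) - 13 \sqrt{-9}\right) + 13 = \left(-120 - 13 \cdot 3 i\right) + 13 = \left(-120 - 39 i\right) + 13 = -107 - 39 i$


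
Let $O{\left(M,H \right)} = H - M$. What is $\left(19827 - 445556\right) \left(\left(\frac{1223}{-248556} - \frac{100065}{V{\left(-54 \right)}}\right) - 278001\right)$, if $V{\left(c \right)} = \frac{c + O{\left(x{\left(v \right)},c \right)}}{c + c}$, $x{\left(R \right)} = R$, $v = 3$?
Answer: $\frac{1469633315296866127}{9196572} \approx 1.598 \cdot 10^{11}$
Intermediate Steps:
$V{\left(c \right)} = \frac{-3 + 2 c}{2 c}$ ($V{\left(c \right)} = \frac{c + \left(c - 3\right)}{c + c} = \frac{c + \left(c - 3\right)}{2 c} = \left(c + \left(-3 + c\right)\right) \frac{1}{2 c} = \left(-3 + 2 c\right) \frac{1}{2 c} = \frac{-3 + 2 c}{2 c}$)
$\left(19827 - 445556\right) \left(\left(\frac{1223}{-248556} - \frac{100065}{V{\left(-54 \right)}}\right) - 278001\right) = \left(19827 - 445556\right) \left(\left(\frac{1223}{-248556} - \frac{100065}{\frac{1}{-54} \left(- \frac{3}{2} - 54\right)}\right) - 278001\right) = - 425729 \left(\left(1223 \left(- \frac{1}{248556}\right) - \frac{100065}{\left(- \frac{1}{54}\right) \left(- \frac{111}{2}\right)}\right) - 278001\right) = - 425729 \left(\left(- \frac{1223}{248556} - \frac{100065}{\frac{37}{36}}\right) - 278001\right) = - 425729 \left(\left(- \frac{1223}{248556} - \frac{3602340}{37}\right) - 278001\right) = - 425729 \left(- \frac{895383266291}{9196572} - 278001\right) = \left(-425729\right) \left(- \frac{3452039478863}{9196572}\right) = \frac{1469633315296866127}{9196572}$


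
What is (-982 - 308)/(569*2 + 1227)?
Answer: -6/11 ≈ -0.54545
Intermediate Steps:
(-982 - 308)/(569*2 + 1227) = -1290/(1138 + 1227) = -1290/2365 = -1290*1/2365 = -6/11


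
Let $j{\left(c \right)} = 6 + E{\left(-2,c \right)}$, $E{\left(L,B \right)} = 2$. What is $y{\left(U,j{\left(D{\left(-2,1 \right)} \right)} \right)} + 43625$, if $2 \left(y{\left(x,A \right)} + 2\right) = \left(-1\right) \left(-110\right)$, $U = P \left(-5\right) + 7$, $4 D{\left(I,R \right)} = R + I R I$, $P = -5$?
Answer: $43678$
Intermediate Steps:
$D{\left(I,R \right)} = \frac{R}{4} + \frac{R I^{2}}{4}$ ($D{\left(I,R \right)} = \frac{R + I R I}{4} = \frac{R + R I^{2}}{4} = \frac{R}{4} + \frac{R I^{2}}{4}$)
$U = 32$ ($U = \left(-5\right) \left(-5\right) + 7 = 25 + 7 = 32$)
$j{\left(c \right)} = 8$ ($j{\left(c \right)} = 6 + 2 = 8$)
$y{\left(x,A \right)} = 53$ ($y{\left(x,A \right)} = -2 + \frac{\left(-1\right) \left(-110\right)}{2} = -2 + \frac{1}{2} \cdot 110 = -2 + 55 = 53$)
$y{\left(U,j{\left(D{\left(-2,1 \right)} \right)} \right)} + 43625 = 53 + 43625 = 43678$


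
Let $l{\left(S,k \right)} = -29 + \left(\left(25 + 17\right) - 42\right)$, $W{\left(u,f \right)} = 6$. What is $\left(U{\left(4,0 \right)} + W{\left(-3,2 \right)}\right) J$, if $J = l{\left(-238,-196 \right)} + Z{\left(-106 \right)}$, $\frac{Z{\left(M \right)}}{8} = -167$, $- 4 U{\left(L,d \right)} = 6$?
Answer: $- \frac{12285}{2} \approx -6142.5$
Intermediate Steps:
$U{\left(L,d \right)} = - \frac{3}{2}$ ($U{\left(L,d \right)} = \left(- \frac{1}{4}\right) 6 = - \frac{3}{2}$)
$Z{\left(M \right)} = -1336$ ($Z{\left(M \right)} = 8 \left(-167\right) = -1336$)
$l{\left(S,k \right)} = -29$ ($l{\left(S,k \right)} = -29 + \left(42 - 42\right) = -29 + 0 = -29$)
$J = -1365$ ($J = -29 - 1336 = -1365$)
$\left(U{\left(4,0 \right)} + W{\left(-3,2 \right)}\right) J = \left(- \frac{3}{2} + 6\right) \left(-1365\right) = \frac{9}{2} \left(-1365\right) = - \frac{12285}{2}$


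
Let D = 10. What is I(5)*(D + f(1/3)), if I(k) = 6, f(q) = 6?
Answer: 96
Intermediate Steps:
I(5)*(D + f(1/3)) = 6*(10 + 6) = 6*16 = 96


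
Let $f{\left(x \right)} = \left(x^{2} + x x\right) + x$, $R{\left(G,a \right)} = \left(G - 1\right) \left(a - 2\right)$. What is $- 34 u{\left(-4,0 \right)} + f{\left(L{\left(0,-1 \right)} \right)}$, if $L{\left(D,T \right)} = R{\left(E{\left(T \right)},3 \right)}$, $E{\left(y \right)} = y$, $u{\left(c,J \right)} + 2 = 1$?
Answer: $40$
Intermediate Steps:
$u{\left(c,J \right)} = -1$ ($u{\left(c,J \right)} = -2 + 1 = -1$)
$R{\left(G,a \right)} = \left(-1 + G\right) \left(-2 + a\right)$
$L{\left(D,T \right)} = -1 + T$ ($L{\left(D,T \right)} = 2 - 3 - 2 T + T 3 = 2 - 3 - 2 T + 3 T = -1 + T$)
$f{\left(x \right)} = x + 2 x^{2}$ ($f{\left(x \right)} = \left(x^{2} + x^{2}\right) + x = 2 x^{2} + x = x + 2 x^{2}$)
$- 34 u{\left(-4,0 \right)} + f{\left(L{\left(0,-1 \right)} \right)} = \left(-34\right) \left(-1\right) + \left(-1 - 1\right) \left(1 + 2 \left(-1 - 1\right)\right) = 34 - 2 \left(1 + 2 \left(-2\right)\right) = 34 - 2 \left(1 - 4\right) = 34 - -6 = 34 + 6 = 40$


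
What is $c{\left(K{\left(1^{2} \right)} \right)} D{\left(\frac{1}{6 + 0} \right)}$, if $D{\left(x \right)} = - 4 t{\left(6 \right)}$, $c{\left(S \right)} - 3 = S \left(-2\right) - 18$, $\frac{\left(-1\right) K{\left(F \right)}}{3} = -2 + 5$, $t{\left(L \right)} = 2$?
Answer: $-24$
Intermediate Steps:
$K{\left(F \right)} = -9$ ($K{\left(F \right)} = - 3 \left(-2 + 5\right) = \left(-3\right) 3 = -9$)
$c{\left(S \right)} = -15 - 2 S$ ($c{\left(S \right)} = 3 + \left(S \left(-2\right) - 18\right) = 3 - \left(18 + 2 S\right) = -15 - 2 S$)
$D{\left(x \right)} = -8$ ($D{\left(x \right)} = \left(-4\right) 2 = -8$)
$c{\left(K{\left(1^{2} \right)} \right)} D{\left(\frac{1}{6 + 0} \right)} = \left(-15 - -18\right) \left(-8\right) = \left(-15 + 18\right) \left(-8\right) = 3 \left(-8\right) = -24$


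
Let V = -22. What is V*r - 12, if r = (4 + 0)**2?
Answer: -364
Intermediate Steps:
r = 16 (r = 4**2 = 16)
V*r - 12 = -22*16 - 12 = -352 - 12 = -364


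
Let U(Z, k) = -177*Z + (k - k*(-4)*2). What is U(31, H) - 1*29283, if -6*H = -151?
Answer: -69087/2 ≈ -34544.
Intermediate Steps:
H = 151/6 (H = -⅙*(-151) = 151/6 ≈ 25.167)
U(Z, k) = -177*Z + 9*k (U(Z, k) = -177*Z + (k - (-4*k)*2) = -177*Z + (k - (-8)*k) = -177*Z + (k + 8*k) = -177*Z + 9*k)
U(31, H) - 1*29283 = (-177*31 + 9*(151/6)) - 1*29283 = (-5487 + 453/2) - 29283 = -10521/2 - 29283 = -69087/2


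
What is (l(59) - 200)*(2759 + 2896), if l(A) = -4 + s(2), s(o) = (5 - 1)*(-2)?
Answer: -1198860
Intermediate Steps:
s(o) = -8 (s(o) = 4*(-2) = -8)
l(A) = -12 (l(A) = -4 - 8 = -12)
(l(59) - 200)*(2759 + 2896) = (-12 - 200)*(2759 + 2896) = -212*5655 = -1198860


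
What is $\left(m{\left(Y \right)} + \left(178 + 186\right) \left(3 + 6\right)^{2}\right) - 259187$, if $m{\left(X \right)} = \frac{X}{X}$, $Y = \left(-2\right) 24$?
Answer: $-229702$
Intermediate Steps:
$Y = -48$
$m{\left(X \right)} = 1$
$\left(m{\left(Y \right)} + \left(178 + 186\right) \left(3 + 6\right)^{2}\right) - 259187 = \left(1 + \left(178 + 186\right) \left(3 + 6\right)^{2}\right) - 259187 = \left(1 + 364 \cdot 9^{2}\right) - 259187 = \left(1 + 364 \cdot 81\right) - 259187 = \left(1 + 29484\right) - 259187 = 29485 - 259187 = -229702$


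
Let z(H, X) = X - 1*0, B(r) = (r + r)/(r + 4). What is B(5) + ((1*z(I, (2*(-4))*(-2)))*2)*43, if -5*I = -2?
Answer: 12394/9 ≈ 1377.1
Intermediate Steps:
I = ⅖ (I = -⅕*(-2) = ⅖ ≈ 0.40000)
B(r) = 2*r/(4 + r) (B(r) = (2*r)/(4 + r) = 2*r/(4 + r))
z(H, X) = X (z(H, X) = X + 0 = X)
B(5) + ((1*z(I, (2*(-4))*(-2)))*2)*43 = 2*5/(4 + 5) + ((1*((2*(-4))*(-2)))*2)*43 = 2*5/9 + ((1*(-8*(-2)))*2)*43 = 2*5*(⅑) + ((1*16)*2)*43 = 10/9 + (16*2)*43 = 10/9 + 32*43 = 10/9 + 1376 = 12394/9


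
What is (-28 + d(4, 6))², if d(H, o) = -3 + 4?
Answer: 729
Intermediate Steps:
d(H, o) = 1
(-28 + d(4, 6))² = (-28 + 1)² = (-27)² = 729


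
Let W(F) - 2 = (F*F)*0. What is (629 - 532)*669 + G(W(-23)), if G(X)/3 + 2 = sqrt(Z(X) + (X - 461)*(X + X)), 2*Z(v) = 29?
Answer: 64887 + 3*I*sqrt(7286)/2 ≈ 64887.0 + 128.04*I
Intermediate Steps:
W(F) = 2 (W(F) = 2 + (F*F)*0 = 2 + F**2*0 = 2 + 0 = 2)
Z(v) = 29/2 (Z(v) = (1/2)*29 = 29/2)
G(X) = -6 + 3*sqrt(29/2 + 2*X*(-461 + X)) (G(X) = -6 + 3*sqrt(29/2 + (X - 461)*(X + X)) = -6 + 3*sqrt(29/2 + (-461 + X)*(2*X)) = -6 + 3*sqrt(29/2 + 2*X*(-461 + X)))
(629 - 532)*669 + G(W(-23)) = (629 - 532)*669 + (-6 + 3*sqrt(58 - 3688*2 + 8*2**2)/2) = 97*669 + (-6 + 3*sqrt(58 - 7376 + 8*4)/2) = 64893 + (-6 + 3*sqrt(58 - 7376 + 32)/2) = 64893 + (-6 + 3*sqrt(-7286)/2) = 64893 + (-6 + 3*(I*sqrt(7286))/2) = 64893 + (-6 + 3*I*sqrt(7286)/2) = 64887 + 3*I*sqrt(7286)/2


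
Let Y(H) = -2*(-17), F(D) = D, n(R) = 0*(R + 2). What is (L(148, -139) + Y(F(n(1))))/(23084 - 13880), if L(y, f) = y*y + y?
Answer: 3681/1534 ≈ 2.3996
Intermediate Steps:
n(R) = 0 (n(R) = 0*(2 + R) = 0)
L(y, f) = y + y² (L(y, f) = y² + y = y + y²)
Y(H) = 34
(L(148, -139) + Y(F(n(1))))/(23084 - 13880) = (148*(1 + 148) + 34)/(23084 - 13880) = (148*149 + 34)/9204 = (22052 + 34)*(1/9204) = 22086*(1/9204) = 3681/1534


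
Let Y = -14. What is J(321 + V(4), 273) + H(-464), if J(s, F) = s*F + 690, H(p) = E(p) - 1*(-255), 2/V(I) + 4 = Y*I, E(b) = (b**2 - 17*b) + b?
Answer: 3112889/10 ≈ 3.1129e+5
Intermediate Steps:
E(b) = b**2 - 16*b
V(I) = 2/(-4 - 14*I)
H(p) = 255 + p*(-16 + p) (H(p) = p*(-16 + p) - 1*(-255) = p*(-16 + p) + 255 = 255 + p*(-16 + p))
J(s, F) = 690 + F*s (J(s, F) = F*s + 690 = 690 + F*s)
J(321 + V(4), 273) + H(-464) = (690 + 273*(321 + 1/(-2 - 7*4))) + (255 - 464*(-16 - 464)) = (690 + 273*(321 + 1/(-2 - 28))) + (255 - 464*(-480)) = (690 + 273*(321 + 1/(-30))) + (255 + 222720) = (690 + 273*(321 - 1/30)) + 222975 = (690 + 273*(9629/30)) + 222975 = (690 + 876239/10) + 222975 = 883139/10 + 222975 = 3112889/10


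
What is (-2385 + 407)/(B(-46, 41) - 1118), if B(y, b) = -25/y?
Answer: 90988/51403 ≈ 1.7701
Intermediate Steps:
(-2385 + 407)/(B(-46, 41) - 1118) = (-2385 + 407)/(-25/(-46) - 1118) = -1978/(-25*(-1/46) - 1118) = -1978/(25/46 - 1118) = -1978/(-51403/46) = -1978*(-46/51403) = 90988/51403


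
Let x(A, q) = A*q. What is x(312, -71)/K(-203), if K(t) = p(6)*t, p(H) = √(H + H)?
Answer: 3692*√3/203 ≈ 31.501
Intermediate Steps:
p(H) = √2*√H (p(H) = √(2*H) = √2*√H)
K(t) = 2*t*√3 (K(t) = (√2*√6)*t = (2*√3)*t = 2*t*√3)
x(312, -71)/K(-203) = (312*(-71))/((2*(-203)*√3)) = -22152*(-√3/1218) = -(-3692)*√3/203 = 3692*√3/203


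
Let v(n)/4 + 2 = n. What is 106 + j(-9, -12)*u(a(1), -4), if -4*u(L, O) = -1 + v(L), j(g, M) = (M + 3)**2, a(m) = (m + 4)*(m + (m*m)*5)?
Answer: -8567/4 ≈ -2141.8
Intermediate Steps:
v(n) = -8 + 4*n
a(m) = (4 + m)*(m + 5*m**2) (a(m) = (4 + m)*(m + m**2*5) = (4 + m)*(m + 5*m**2))
j(g, M) = (3 + M)**2
u(L, O) = 9/4 - L (u(L, O) = -(-1 + (-8 + 4*L))/4 = -(-9 + 4*L)/4 = 9/4 - L)
106 + j(-9, -12)*u(a(1), -4) = 106 + (3 - 12)**2*(9/4 - (4 + 5*1**2 + 21*1)) = 106 + (-9)**2*(9/4 - (4 + 5*1 + 21)) = 106 + 81*(9/4 - (4 + 5 + 21)) = 106 + 81*(9/4 - 30) = 106 + 81*(-111/4) = 106 - 8991/4 = -8567/4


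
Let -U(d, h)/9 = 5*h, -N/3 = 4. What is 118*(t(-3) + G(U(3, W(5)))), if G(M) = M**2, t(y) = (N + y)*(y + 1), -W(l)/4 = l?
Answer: 95583540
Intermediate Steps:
N = -12 (N = -3*4 = -12)
W(l) = -4*l
U(d, h) = -45*h
t(y) = (1 + y)*(-12 + y) (t(y) = (-12 + y)*(y + 1) = (-12 + y)*(1 + y) = (1 + y)*(-12 + y))
118*(t(-3) + G(U(3, W(5)))) = 118*((-12 + (-3)**2 - 11*(-3)) + (-(-180)*5)**2) = 118*((-12 + 9 + 33) + (-45*(-20))**2) = 118*(30 + 900**2) = 118*(30 + 810000) = 118*810030 = 95583540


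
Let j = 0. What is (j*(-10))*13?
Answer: 0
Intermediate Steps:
(j*(-10))*13 = (0*(-10))*13 = 0*13 = 0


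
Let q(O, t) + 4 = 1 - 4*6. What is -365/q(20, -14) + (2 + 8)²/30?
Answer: 455/27 ≈ 16.852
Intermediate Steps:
q(O, t) = -27 (q(O, t) = -4 + (1 - 4*6) = -4 + (1 - 24) = -4 - 23 = -27)
-365/q(20, -14) + (2 + 8)²/30 = -365/(-27) + (2 + 8)²/30 = -365*(-1/27) + 10²*(1/30) = 365/27 + 100*(1/30) = 365/27 + 10/3 = 455/27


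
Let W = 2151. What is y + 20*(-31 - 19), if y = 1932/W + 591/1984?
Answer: -1420826557/1422528 ≈ -998.80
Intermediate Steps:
y = 1701443/1422528 (y = 1932/2151 + 591/1984 = 1932*(1/2151) + 591*(1/1984) = 644/717 + 591/1984 = 1701443/1422528 ≈ 1.1961)
y + 20*(-31 - 19) = 1701443/1422528 + 20*(-31 - 19) = 1701443/1422528 + 20*(-50) = 1701443/1422528 - 1000 = -1420826557/1422528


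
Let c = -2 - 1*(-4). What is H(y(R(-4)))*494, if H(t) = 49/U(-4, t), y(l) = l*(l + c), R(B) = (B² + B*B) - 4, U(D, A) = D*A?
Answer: -1729/240 ≈ -7.2042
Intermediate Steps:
c = 2 (c = -2 + 4 = 2)
U(D, A) = A*D
R(B) = -4 + 2*B² (R(B) = (B² + B²) - 4 = 2*B² - 4 = -4 + 2*B²)
y(l) = l*(2 + l) (y(l) = l*(l + 2) = l*(2 + l))
H(t) = -49/(4*t) (H(t) = 49/((t*(-4))) = 49/((-4*t)) = 49*(-1/(4*t)) = -49/(4*t))
H(y(R(-4)))*494 = -49*1/((-4 + 2*(-4)²)*(2 + (-4 + 2*(-4)²)))/4*494 = -49*1/((-4 + 2*16)*(2 + (-4 + 2*16)))/4*494 = -49*1/((-4 + 32)*(2 + (-4 + 32)))/4*494 = -49*1/(28*(2 + 28))/4*494 = -49/(4*(28*30))*494 = -49/4/840*494 = -49/4*1/840*494 = -7/480*494 = -1729/240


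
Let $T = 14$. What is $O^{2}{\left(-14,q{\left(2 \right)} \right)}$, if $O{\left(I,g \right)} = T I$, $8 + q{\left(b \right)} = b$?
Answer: $38416$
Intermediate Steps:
$q{\left(b \right)} = -8 + b$
$O{\left(I,g \right)} = 14 I$
$O^{2}{\left(-14,q{\left(2 \right)} \right)} = \left(14 \left(-14\right)\right)^{2} = \left(-196\right)^{2} = 38416$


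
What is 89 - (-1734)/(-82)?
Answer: 2782/41 ≈ 67.854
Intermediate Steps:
89 - (-1734)/(-82) = 89 - (-1734)*(-1)/82 = 89 - 102*17/82 = 89 - 867/41 = 2782/41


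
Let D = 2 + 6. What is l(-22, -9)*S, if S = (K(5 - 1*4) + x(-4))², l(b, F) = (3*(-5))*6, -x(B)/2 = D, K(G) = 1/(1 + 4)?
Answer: -112338/5 ≈ -22468.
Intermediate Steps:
D = 8
K(G) = ⅕ (K(G) = 1/5 = ⅕)
x(B) = -16 (x(B) = -2*8 = -16)
l(b, F) = -90 (l(b, F) = -15*6 = -90)
S = 6241/25 (S = (⅕ - 16)² = (-79/5)² = 6241/25 ≈ 249.64)
l(-22, -9)*S = -90*6241/25 = -112338/5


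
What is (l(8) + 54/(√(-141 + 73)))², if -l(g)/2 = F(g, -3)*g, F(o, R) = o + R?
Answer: 108071/17 + 4320*I*√17/17 ≈ 6357.1 + 1047.8*I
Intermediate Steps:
F(o, R) = R + o
l(g) = -2*g*(-3 + g) (l(g) = -2*(-3 + g)*g = -2*g*(-3 + g))
(l(8) + 54/(√(-141 + 73)))² = (2*8*(3 - 1*8) + 54/(√(-141 + 73)))² = (2*8*(3 - 8) + 54/(√(-68)))² = (2*8*(-5) + 54/((2*I*√17)))² = (-80 + 54*(-I*√17/34))² = (-80 - 27*I*√17/17)²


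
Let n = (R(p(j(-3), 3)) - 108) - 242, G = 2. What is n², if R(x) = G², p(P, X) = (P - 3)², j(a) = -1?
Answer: 119716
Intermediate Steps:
p(P, X) = (-3 + P)²
R(x) = 4 (R(x) = 2² = 4)
n = -346 (n = (4 - 108) - 242 = -104 - 242 = -346)
n² = (-346)² = 119716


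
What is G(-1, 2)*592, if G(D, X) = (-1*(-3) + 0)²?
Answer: 5328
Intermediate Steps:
G(D, X) = 9 (G(D, X) = (3 + 0)² = 3² = 9)
G(-1, 2)*592 = 9*592 = 5328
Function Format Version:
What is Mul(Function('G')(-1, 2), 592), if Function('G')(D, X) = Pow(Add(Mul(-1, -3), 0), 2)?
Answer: 5328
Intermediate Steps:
Function('G')(D, X) = 9 (Function('G')(D, X) = Pow(Add(3, 0), 2) = Pow(3, 2) = 9)
Mul(Function('G')(-1, 2), 592) = Mul(9, 592) = 5328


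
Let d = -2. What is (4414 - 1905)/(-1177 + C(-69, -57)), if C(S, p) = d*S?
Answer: -2509/1039 ≈ -2.4148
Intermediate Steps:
C(S, p) = -2*S
(4414 - 1905)/(-1177 + C(-69, -57)) = (4414 - 1905)/(-1177 - 2*(-69)) = 2509/(-1177 + 138) = 2509/(-1039) = 2509*(-1/1039) = -2509/1039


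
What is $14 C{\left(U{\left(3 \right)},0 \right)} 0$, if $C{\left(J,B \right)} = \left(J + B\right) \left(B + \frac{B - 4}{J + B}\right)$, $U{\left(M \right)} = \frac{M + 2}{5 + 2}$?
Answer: $0$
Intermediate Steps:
$U{\left(M \right)} = \frac{2}{7} + \frac{M}{7}$ ($U{\left(M \right)} = \frac{2 + M}{7} = \left(2 + M\right) \frac{1}{7} = \frac{2}{7} + \frac{M}{7}$)
$C{\left(J,B \right)} = \left(B + J\right) \left(B + \frac{-4 + B}{B + J}\right)$
$14 C{\left(U{\left(3 \right)},0 \right)} 0 = 14 \left(-4 + 0 + 0^{2} + 0 \left(\frac{2}{7} + \frac{1}{7} \cdot 3\right)\right) 0 = 14 \left(-4 + 0 + 0 + 0 \left(\frac{2}{7} + \frac{3}{7}\right)\right) 0 = 14 \left(-4 + 0 + 0 + 0 \cdot \frac{5}{7}\right) 0 = 14 \left(-4 + 0 + 0 + 0\right) 0 = 14 \left(-4\right) 0 = \left(-56\right) 0 = 0$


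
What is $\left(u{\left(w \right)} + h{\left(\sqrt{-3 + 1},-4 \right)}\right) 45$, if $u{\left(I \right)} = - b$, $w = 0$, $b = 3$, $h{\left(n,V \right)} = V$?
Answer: $-315$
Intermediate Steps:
$u{\left(I \right)} = -3$ ($u{\left(I \right)} = \left(-1\right) 3 = -3$)
$\left(u{\left(w \right)} + h{\left(\sqrt{-3 + 1},-4 \right)}\right) 45 = \left(-3 - 4\right) 45 = \left(-7\right) 45 = -315$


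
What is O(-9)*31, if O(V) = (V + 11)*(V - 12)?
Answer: -1302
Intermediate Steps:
O(V) = (-12 + V)*(11 + V) (O(V) = (11 + V)*(-12 + V) = (-12 + V)*(11 + V))
O(-9)*31 = (-132 + (-9)² - 1*(-9))*31 = (-132 + 81 + 9)*31 = -42*31 = -1302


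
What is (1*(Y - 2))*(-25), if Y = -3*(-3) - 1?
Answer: -150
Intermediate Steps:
Y = 8 (Y = 9 - 1 = 8)
(1*(Y - 2))*(-25) = (1*(8 - 2))*(-25) = (1*6)*(-25) = 6*(-25) = -150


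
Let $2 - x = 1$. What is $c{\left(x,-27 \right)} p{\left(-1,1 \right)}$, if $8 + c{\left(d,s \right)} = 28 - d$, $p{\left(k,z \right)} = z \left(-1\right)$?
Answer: $-19$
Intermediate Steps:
$p{\left(k,z \right)} = - z$
$x = 1$ ($x = 2 - 1 = 1$)
$c{\left(d,s \right)} = 20 - d$ ($c{\left(d,s \right)} = -8 - \left(-28 + d\right) = 20 - d$)
$c{\left(x,-27 \right)} p{\left(-1,1 \right)} = \left(20 - 1\right) \left(\left(-1\right) 1\right) = \left(20 - 1\right) \left(-1\right) = 19 \left(-1\right) = -19$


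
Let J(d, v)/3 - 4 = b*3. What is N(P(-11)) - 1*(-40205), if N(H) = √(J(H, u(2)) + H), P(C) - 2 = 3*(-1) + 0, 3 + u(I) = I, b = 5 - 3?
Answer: 40205 + √29 ≈ 40210.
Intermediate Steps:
b = 2
u(I) = -3 + I
J(d, v) = 30 (J(d, v) = 12 + 3*(2*3) = 12 + 3*6 = 12 + 18 = 30)
P(C) = -1 (P(C) = 2 + (3*(-1) + 0) = 2 + (-3 + 0) = 2 - 3 = -1)
N(H) = √(30 + H)
N(P(-11)) - 1*(-40205) = √(30 - 1) - 1*(-40205) = √29 + 40205 = 40205 + √29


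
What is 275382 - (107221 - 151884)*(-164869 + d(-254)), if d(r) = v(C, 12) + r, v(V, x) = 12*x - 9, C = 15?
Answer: -7368583662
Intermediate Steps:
v(V, x) = -9 + 12*x
d(r) = 135 + r (d(r) = (-9 + 12*12) + r = (-9 + 144) + r = 135 + r)
275382 - (107221 - 151884)*(-164869 + d(-254)) = 275382 - (107221 - 151884)*(-164869 + (135 - 254)) = 275382 - (-44663)*(-164869 - 119) = 275382 - (-44663)*(-164988) = 275382 - 1*7368859044 = 275382 - 7368859044 = -7368583662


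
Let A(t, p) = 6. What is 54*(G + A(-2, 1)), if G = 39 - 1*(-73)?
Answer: 6372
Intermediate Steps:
G = 112 (G = 39 + 73 = 112)
54*(G + A(-2, 1)) = 54*(112 + 6) = 54*118 = 6372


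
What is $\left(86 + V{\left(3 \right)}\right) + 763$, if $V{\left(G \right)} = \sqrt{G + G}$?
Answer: $849 + \sqrt{6} \approx 851.45$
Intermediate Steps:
$V{\left(G \right)} = \sqrt{2} \sqrt{G}$ ($V{\left(G \right)} = \sqrt{2 G} = \sqrt{2} \sqrt{G}$)
$\left(86 + V{\left(3 \right)}\right) + 763 = \left(86 + \sqrt{2} \sqrt{3}\right) + 763 = \left(86 + \sqrt{6}\right) + 763 = 849 + \sqrt{6}$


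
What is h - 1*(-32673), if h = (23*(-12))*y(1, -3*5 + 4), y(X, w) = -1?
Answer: 32949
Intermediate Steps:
h = 276 (h = (23*(-12))*(-1) = -276*(-1) = 276)
h - 1*(-32673) = 276 - 1*(-32673) = 276 + 32673 = 32949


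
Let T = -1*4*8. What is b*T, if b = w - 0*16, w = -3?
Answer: 96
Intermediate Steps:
b = -3 (b = -3 - 0*16 = -3 - 1*0 = -3 + 0 = -3)
T = -32 (T = -4*8 = -32)
b*T = -3*(-32) = 96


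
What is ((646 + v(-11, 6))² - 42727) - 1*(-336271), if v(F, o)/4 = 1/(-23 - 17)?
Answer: 71073081/100 ≈ 7.1073e+5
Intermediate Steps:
v(F, o) = -⅒ (v(F, o) = 4/(-23 - 17) = 4/(-40) = 4*(-1/40) = -⅒)
((646 + v(-11, 6))² - 42727) - 1*(-336271) = ((646 - ⅒)² - 42727) - 1*(-336271) = ((6459/10)² - 42727) + 336271 = (41718681/100 - 42727) + 336271 = 37445981/100 + 336271 = 71073081/100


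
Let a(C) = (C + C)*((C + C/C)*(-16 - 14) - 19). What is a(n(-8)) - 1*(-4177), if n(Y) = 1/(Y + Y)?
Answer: 267705/64 ≈ 4182.9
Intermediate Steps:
n(Y) = 1/(2*Y)
a(C) = 2*C*(-49 - 30*C) (a(C) = (2*C)*((C + 1)*(-30) - 19) = (2*C)*((1 + C)*(-30) - 19) = (2*C)*((-30 - 30*C) - 19) = (2*C)*(-49 - 30*C) = 2*C*(-49 - 30*C))
a(n(-8)) - 1*(-4177) = -2*(1/2)/(-8)*(49 + 30*((1/2)/(-8))) - 1*(-4177) = -2*(1/2)*(-1/8)*(49 + 30*((1/2)*(-1/8))) + 4177 = -2*(-1/16)*(49 + 30*(-1/16)) + 4177 = -2*(-1/16)*(49 - 15/8) + 4177 = -2*(-1/16)*377/8 + 4177 = 377/64 + 4177 = 267705/64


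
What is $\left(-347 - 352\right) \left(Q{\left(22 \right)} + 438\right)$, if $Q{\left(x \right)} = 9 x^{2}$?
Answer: $-3351006$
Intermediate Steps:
$\left(-347 - 352\right) \left(Q{\left(22 \right)} + 438\right) = \left(-347 - 352\right) \left(9 \cdot 22^{2} + 438\right) = - 699 \left(9 \cdot 484 + 438\right) = - 699 \left(4356 + 438\right) = \left(-699\right) 4794 = -3351006$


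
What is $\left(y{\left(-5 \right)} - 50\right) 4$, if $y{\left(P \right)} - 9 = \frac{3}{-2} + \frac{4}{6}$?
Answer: $- \frac{502}{3} \approx -167.33$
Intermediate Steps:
$y{\left(P \right)} = \frac{49}{6}$ ($y{\left(P \right)} = 9 + \left(\frac{3}{-2} + \frac{4}{6}\right) = 9 + \left(3 \left(- \frac{1}{2}\right) + 4 \cdot \frac{1}{6}\right) = 9 + \left(- \frac{3}{2} + \frac{2}{3}\right) = 9 - \frac{5}{6} = \frac{49}{6}$)
$\left(y{\left(-5 \right)} - 50\right) 4 = \left(\frac{49}{6} - 50\right) 4 = \left(- \frac{251}{6}\right) 4 = - \frac{502}{3}$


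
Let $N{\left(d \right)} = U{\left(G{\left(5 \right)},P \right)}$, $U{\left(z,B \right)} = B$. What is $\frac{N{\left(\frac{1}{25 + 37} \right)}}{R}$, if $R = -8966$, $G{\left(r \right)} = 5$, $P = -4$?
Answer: $\frac{2}{4483} \approx 0.00044613$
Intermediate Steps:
$N{\left(d \right)} = -4$
$\frac{N{\left(\frac{1}{25 + 37} \right)}}{R} = - \frac{4}{-8966} = \left(-4\right) \left(- \frac{1}{8966}\right) = \frac{2}{4483}$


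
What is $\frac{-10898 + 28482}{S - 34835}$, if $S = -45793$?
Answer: $- \frac{4396}{20157} \approx -0.21809$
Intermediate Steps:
$\frac{-10898 + 28482}{S - 34835} = \frac{-10898 + 28482}{-45793 - 34835} = \frac{17584}{-80628} = 17584 \left(- \frac{1}{80628}\right) = - \frac{4396}{20157}$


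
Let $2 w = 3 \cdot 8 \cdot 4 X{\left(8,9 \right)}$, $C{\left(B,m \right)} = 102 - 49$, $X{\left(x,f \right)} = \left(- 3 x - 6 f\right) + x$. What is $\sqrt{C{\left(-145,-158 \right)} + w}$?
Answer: $i \sqrt{3307} \approx 57.507 i$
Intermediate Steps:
$X{\left(x,f \right)} = - 6 f - 2 x$ ($X{\left(x,f \right)} = \left(- 6 f - 3 x\right) + x = - 6 f - 2 x$)
$C{\left(B,m \right)} = 53$
$w = -3360$ ($w = \frac{3 \cdot 8 \cdot 4 \left(\left(-6\right) 9 - 16\right)}{2} = \frac{24 \cdot 4 \left(-54 - 16\right)}{2} = \frac{96 \left(-70\right)}{2} = \frac{1}{2} \left(-6720\right) = -3360$)
$\sqrt{C{\left(-145,-158 \right)} + w} = \sqrt{53 - 3360} = \sqrt{-3307} = i \sqrt{3307}$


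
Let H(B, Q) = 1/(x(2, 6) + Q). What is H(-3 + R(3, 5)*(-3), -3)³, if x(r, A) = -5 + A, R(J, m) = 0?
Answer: -⅛ ≈ -0.12500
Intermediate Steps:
H(B, Q) = 1/(1 + Q) (H(B, Q) = 1/((-5 + 6) + Q) = 1/(1 + Q))
H(-3 + R(3, 5)*(-3), -3)³ = (1/(1 - 3))³ = (1/(-2))³ = (-½)³ = -⅛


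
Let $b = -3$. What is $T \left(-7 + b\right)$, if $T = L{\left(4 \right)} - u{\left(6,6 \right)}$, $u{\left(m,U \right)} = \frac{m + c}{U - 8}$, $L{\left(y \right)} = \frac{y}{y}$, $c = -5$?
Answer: $-15$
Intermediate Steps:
$L{\left(y \right)} = 1$
$u{\left(m,U \right)} = \frac{-5 + m}{-8 + U}$ ($u{\left(m,U \right)} = \frac{m - 5}{U - 8} = \frac{-5 + m}{-8 + U}$)
$T = \frac{3}{2}$ ($T = 1 - \frac{-5 + 6}{-8 + 6} = 1 - \frac{1}{-2} \cdot 1 = 1 - \left(- \frac{1}{2}\right) 1 = 1 - - \frac{1}{2} = 1 + \frac{1}{2} = \frac{3}{2} \approx 1.5$)
$T \left(-7 + b\right) = \frac{3 \left(-7 - 3\right)}{2} = \frac{3}{2} \left(-10\right) = -15$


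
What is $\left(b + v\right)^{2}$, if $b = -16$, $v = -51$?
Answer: $4489$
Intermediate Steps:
$\left(b + v\right)^{2} = \left(-16 - 51\right)^{2} = \left(-67\right)^{2} = 4489$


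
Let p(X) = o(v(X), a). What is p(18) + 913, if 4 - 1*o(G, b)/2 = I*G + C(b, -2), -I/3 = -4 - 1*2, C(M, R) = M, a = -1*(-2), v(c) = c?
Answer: 269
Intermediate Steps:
a = 2
I = 18 (I = -3*(-4 - 1*2) = -3*(-4 - 2) = -3*(-6) = 18)
o(G, b) = 8 - 36*G - 2*b (o(G, b) = 8 - 2*(18*G + b) = 8 - 2*(b + 18*G) = 8 + (-36*G - 2*b) = 8 - 36*G - 2*b)
p(X) = 4 - 36*X (p(X) = 8 - 36*X - 2*2 = 8 - 36*X - 4 = 4 - 36*X)
p(18) + 913 = (4 - 36*18) + 913 = (4 - 648) + 913 = -644 + 913 = 269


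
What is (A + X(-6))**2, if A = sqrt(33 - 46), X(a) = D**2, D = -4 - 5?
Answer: (81 + I*sqrt(13))**2 ≈ 6548.0 + 584.1*I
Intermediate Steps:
D = -9
X(a) = 81 (X(a) = (-9)**2 = 81)
A = I*sqrt(13) (A = sqrt(-13) = I*sqrt(13) ≈ 3.6056*I)
(A + X(-6))**2 = (I*sqrt(13) + 81)**2 = (81 + I*sqrt(13))**2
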